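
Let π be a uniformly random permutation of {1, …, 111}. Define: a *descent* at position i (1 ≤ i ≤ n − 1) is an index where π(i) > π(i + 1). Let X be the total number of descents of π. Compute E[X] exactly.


Write X = Σ X_I over i = 1, …, 110, with X_I the indicator of one descent.
There are 110 indicators.
For each fixed i, the pair (π(i), π(i+1)) is a uniformly random ordered pair of distinct values from {1, …, 111}; by symmetry P[π(i) > π(i+1)] = 1/2.
By linearity: E[X] = 110 · (1/2) = (111 − 1) · (1/2) = 55 ≈ 55.0000.

E[X] = 55 = 55.0000.


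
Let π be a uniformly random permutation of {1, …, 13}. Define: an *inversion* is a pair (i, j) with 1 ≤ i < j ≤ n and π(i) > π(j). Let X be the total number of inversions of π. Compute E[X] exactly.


Write X = Σ X_I over the C(13, 2) = 78 pairs i < j, with X_I the indicator of one inversion.
There are 78 indicators.
For each fixed pair i < j, the values π(i) and π(j) are two distinct elements of {1, …, 13} in uniformly random order; by symmetry P[π(i) > π(j)] = 1/2.
By linearity: E[X] = 78 · (1/2) = C(13, 2) · (1/2) = 78/2 = 39 ≈ 39.00000.

E[X] = 39 = 39.00000.


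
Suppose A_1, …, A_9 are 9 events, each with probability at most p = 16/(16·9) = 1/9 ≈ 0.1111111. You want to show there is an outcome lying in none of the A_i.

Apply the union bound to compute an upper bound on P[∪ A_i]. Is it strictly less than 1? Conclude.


Union bound: P[∪_{i=1}^{9} A_i] ≤ Σ_i P[A_i] ≤ 9·p = 9·(1/9) = 1.
Numerically: 1 ≈ 1.0000000.
Is 1 < 1? NO.
Since the bound 1 is ≥ 1, the union bound is uninformative here; it does NOT by itself certify existence.

9·p = 1 ≈ 1.0000000; existence NOT certified by the union bound.


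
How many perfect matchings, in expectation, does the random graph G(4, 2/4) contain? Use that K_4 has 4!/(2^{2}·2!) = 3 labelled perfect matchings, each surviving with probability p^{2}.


K_4 has 4!/(2^{2}·2!) = 3 labelled perfect matchings.
For each such perfect matching H, let X_H = 1 if all 2 edges of H are present in G. Then P[X_H = 1] = p^{2} = (1/2)^{2} = 1/4.
By linearity: E[X] = Σ_H E[X_H] = 3 · p^{2} = 3 · 1/4 = 3/4.
Numerically: E[X] ≈ 0.75.

E[X] = 3 · (1/2)^{2} = 3/4 ≈ 0.75.


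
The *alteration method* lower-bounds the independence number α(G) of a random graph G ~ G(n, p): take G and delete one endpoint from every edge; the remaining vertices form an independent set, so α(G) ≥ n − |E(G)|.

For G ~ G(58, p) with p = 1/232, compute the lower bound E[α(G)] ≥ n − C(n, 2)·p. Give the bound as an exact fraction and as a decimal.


E[|E(G)|] = C(58, 2)·p = 1653 · (1/232) = 57/8.
E[α(G)] ≥ n − E[|E(G)|] = 58 − 57/8 = 407/8.
Numerically: ≈ 50.875.
(This is only a lower bound; the true E[α(G)] may be larger.)

E[α(G)] ≥ 407/8 ≈ 50.875.


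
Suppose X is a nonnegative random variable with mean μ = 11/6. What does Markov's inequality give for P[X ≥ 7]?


μ = E[X] = 11/6, a = 7.
Markov: P[X ≥ 7] ≤ μ/a = (11/6)/7 = 11/42.
Numerically: ≈ 0.262.
(Since a = 7 > μ = 1.833, the bound 11/42 is < 1 and informative.)

P[X ≥ 7] ≤ 11/42 ≈ 0.262.


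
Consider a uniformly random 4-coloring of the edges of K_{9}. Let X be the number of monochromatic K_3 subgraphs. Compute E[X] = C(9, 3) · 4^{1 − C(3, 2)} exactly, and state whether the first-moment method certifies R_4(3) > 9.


E[X] = C(9, 3) · 4^{1 − 3} = 84 · 4^{−2} = 84/16.
As a reduced fraction: E[X] = 21/4 ≈ 5.2500.
Is E[X] < 1? NO.
Since E[X] ≥ 1, the first-moment bound is inconclusive at n = 9; it does NOT by itself certify R_4(3) > 9.

E[X] = 21/4 ≈ 5.2500; E[X] ≥ 1; first-moment method inconclusive here.


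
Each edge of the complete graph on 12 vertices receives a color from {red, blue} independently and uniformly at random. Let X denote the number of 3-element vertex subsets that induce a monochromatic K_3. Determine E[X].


Let X = Σ_S X_S over the C(12, 3) = 220 subsets S of size 3, where X_S = 1 if the K_3 on S is monochromatic.
For a fixed S, the K_3 on S has C(3, 2) = 3 edges. P[all 3 edges red] = (1/2)^3, and likewise for blue, so P[monochromatic] = 2·(1/2)^3 = 2^{1 − 3} = 1/4.
By linearity: E[X] = C(12, 3) · 2^{1 − 3} = 220 · 1/4 = 55.
Numerically: E[X] ≈ 55.0000.

E[X] = C(12,3)·2^(1−C(3,2)) = 55 ≈ 55.0000.


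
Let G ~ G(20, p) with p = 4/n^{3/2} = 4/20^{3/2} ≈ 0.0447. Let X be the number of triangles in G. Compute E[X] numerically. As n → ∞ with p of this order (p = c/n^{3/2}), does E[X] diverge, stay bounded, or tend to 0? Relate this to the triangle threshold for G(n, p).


Number of potential triangles: C(20, 3) = 1140.
Each occurs with probability p³ ≈ (0.0447)³ ≈ 8.94427e-05.
By linearity: E[X] = C(20, 3)·p³ ≈ 1140 · 8.94427e-05 ≈ 0.102.
Since α = 3/2 > 1, p = c/n^{3/2} = o(1/n) is below the triangle threshold p ~ 1/n. Asymptotically E[X] ~ (c³/6)·n^{3(1−α)} = (4³/6)·n^{-1.5} → 0, so by Markov's inequality G has no triangles w.h.p.

E[X] ≈ 0.102; in regime p = Θ(1/n^{3/2}) E[X] tends to 0 (below the triangle threshold p ~ 1/n).


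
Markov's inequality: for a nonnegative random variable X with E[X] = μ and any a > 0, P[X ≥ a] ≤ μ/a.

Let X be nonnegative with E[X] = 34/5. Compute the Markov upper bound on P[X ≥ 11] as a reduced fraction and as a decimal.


μ = E[X] = 34/5, a = 11.
Markov: P[X ≥ 11] ≤ μ/a = (34/5)/11 = 34/55.
Numerically: ≈ 0.618.
(Since a = 11 > μ = 6.800, the bound 34/55 is < 1 and informative.)

P[X ≥ 11] ≤ 34/55 ≈ 0.618.


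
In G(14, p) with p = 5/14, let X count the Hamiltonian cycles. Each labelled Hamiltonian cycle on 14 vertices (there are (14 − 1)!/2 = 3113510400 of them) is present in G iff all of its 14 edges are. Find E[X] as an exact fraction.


K_14 has (14 − 1)!/2 = 3113510400 labelled Hamiltonian cycles.
For each such Hamiltonian cycle H, let X_H = 1 if all 14 edges of H are present in G. Then P[X_H = 1] = p^{14} = (5/14)^{14} = 6103515625/11112006825558016.
By linearity: E[X] = Σ_H E[X_H] = 3113510400 · p^{14} = 3113510400 · 6103515625/11112006825558016 = 5302276611328125/3100448333024.
Numerically: E[X] ≈ 1710.2.

E[X] = 3113510400 · (5/14)^{14} = 5302276611328125/3100448333024 ≈ 1710.2.


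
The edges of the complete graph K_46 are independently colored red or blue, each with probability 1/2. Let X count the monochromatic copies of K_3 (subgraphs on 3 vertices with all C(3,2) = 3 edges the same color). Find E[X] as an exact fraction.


Let X = Σ_S X_S over the C(46, 3) = 15180 subsets S of size 3, where X_S = 1 if the K_3 on S is monochromatic.
For a fixed S, the K_3 on S has C(3, 2) = 3 edges. P[all 3 edges red] = (1/2)^3, and likewise for blue, so P[monochromatic] = 2·(1/2)^3 = 2^{1 − 3} = 1/4.
Summing: E[X] = C(46, 3) · 2^{1 − 3} = 15180 · 1/4 = 3795.
Numerically: E[X] ≈ 3795.00000.

E[X] = C(46,3)·2^(1−C(3,2)) = 3795 ≈ 3795.00000.


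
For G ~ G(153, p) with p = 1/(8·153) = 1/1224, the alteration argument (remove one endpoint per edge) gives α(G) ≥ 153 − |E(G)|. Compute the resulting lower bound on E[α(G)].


E[|E(G)|] = C(153, 2)·p = 11628 · (1/1224) = 19/2.
E[α(G)] ≥ n − E[|E(G)|] = 153 − 19/2 = 287/2.
Numerically: ≈ 143.500000.
(This is only a lower bound; the true E[α(G)] may be larger.)

E[α(G)] ≥ 287/2 ≈ 143.500000.


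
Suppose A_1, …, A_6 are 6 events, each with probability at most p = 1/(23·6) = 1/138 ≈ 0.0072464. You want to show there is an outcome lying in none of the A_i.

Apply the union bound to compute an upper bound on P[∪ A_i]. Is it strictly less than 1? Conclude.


Union bound: P[∪_{i=1}^{6} A_i] ≤ Σ_i P[A_i] ≤ 6·p = 6·(1/138) = 1/23.
Numerically: 1/23 ≈ 0.0434783.
Is 1/23 < 1? YES.
Since P[∪ A_i] ≤ 1/23 < 1, the complement has P[∩ A_i^c] ≥ 1 − 1/23 = 22/23 > 0, so some outcome avoids every A_i.

6·p = 1/23 ≈ 0.0434783; existence CERTIFIED by the union bound.


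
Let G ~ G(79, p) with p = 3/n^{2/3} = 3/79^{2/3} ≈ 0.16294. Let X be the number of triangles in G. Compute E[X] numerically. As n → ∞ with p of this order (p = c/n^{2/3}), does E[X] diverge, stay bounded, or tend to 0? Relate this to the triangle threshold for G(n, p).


Number of potential triangles: C(79, 3) = 79079.
Each occurs with probability p³ ≈ (0.16294)³ ≈ 4.3262298e-03.
By linearity: E[X] = C(79, 3)·p³ ≈ 79079 · 4.3262298e-03 ≈ 342.11392.
Since α = 2/3 < 1, p = c/n^{2/3} ≫ 1/n is above the triangle threshold p ~ 1/n. Asymptotically E[X] ~ (c³/6)·n^{3(1−α)} = (3³/6)·n^{1} → ∞; triangles are abundant w.h.p.

E[X] ≈ 342.11392; in regime p = Θ(1/n^{2/3}) E[X] diverges (above the triangle threshold p ~ 1/n).


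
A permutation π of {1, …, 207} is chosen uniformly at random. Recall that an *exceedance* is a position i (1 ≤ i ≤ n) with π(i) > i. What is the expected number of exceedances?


Write X = Σ_{i=1}^{207} X_i, where X_i = 1_{π(i) > i}.
For each fixed i, π(i) is uniform over {1, …, 207} (marginal of a uniform permutation), so P[π(i) > i] = (n − i)/n. Summing: Σ_{i=1}^{207} (n − i)/n = (0 + 1 + … + 206)/207 = 207(207 − 1)/(2·207) = (207 − 1)/2.
Hence E[X] = Σ_{i=1}^{207} (207 − i)/207 = 103 ≈ 103.00000.

E[X] = 103 = 103.00000.


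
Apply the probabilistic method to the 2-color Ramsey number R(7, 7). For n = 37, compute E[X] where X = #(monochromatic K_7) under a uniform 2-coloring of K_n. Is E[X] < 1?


E[X] = C(37, 7) · 2^{1 − 21} = 10295472 · 2^{−20} = 10295472/1048576.
As a reduced fraction: E[X] = 643467/65536 ≈ 9.8185272.
Is E[X] < 1? NO.
Since E[X] ≥ 1, the first-moment bound is inconclusive at n = 37; it does NOT by itself certify R(7, 7) > 37.

E[X] = 643467/65536 ≈ 9.8185272; E[X] ≥ 1; first-moment method inconclusive here.


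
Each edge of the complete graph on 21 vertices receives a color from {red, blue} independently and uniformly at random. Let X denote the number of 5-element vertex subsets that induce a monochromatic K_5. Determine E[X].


Let X = Σ_S X_S over the C(21, 5) = 20349 subsets S of size 5, where X_S = 1 if the K_5 on S is monochromatic.
For a fixed S, the K_5 on S has C(5, 2) = 10 edges. P[all 10 edges red] = (1/2)^10, and likewise for blue, so P[monochromatic] = 2·(1/2)^10 = 2^{1 − 10} = 1/512.
By linearity: E[X] = C(21, 5) · 2^{1 − 10} = 20349 · 1/512 = 20349/512.
Numerically: E[X] ≈ 39.744.

E[X] = C(21,5)·2^(1−C(5,2)) = 20349/512 ≈ 39.744.


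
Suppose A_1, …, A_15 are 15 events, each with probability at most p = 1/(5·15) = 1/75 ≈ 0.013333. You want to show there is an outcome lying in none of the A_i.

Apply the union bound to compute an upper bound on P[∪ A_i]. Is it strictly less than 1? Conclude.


Union bound: P[∪_{i=1}^{15} A_i] ≤ Σ_i P[A_i] ≤ 15·p = 15·(1/75) = 1/5.
Numerically: 1/5 ≈ 0.200000.
Is 1/5 < 1? YES.
Since P[∪ A_i] ≤ 1/5 < 1, the complement has P[∩ A_i^c] ≥ 1 − 1/5 = 4/5 > 0, so some outcome avoids every A_i.

15·p = 1/5 ≈ 0.200000; existence CERTIFIED by the union bound.


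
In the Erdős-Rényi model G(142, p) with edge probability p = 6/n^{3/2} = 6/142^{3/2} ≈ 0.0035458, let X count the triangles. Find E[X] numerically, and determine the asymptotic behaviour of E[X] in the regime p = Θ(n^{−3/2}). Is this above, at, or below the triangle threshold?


Number of potential triangles: C(142, 3) = 467180.
Each occurs with probability p³ ≈ (0.0035458)³ ≈ 4.4581657e-08.
By linearity: E[X] = C(142, 3)·p³ ≈ 467180 · 4.4581657e-08 ≈ 0.02083.
Since α = 3/2 > 1, p = c/n^{3/2} = o(1/n) is below the triangle threshold p ~ 1/n. Asymptotically E[X] ~ (c³/6)·n^{3(1−α)} = (6³/6)·n^{-1.5} → 0, so by Markov's inequality G has no triangles w.h.p.

E[X] ≈ 0.02083; in regime p = Θ(1/n^{3/2}) E[X] tends to 0 (below the triangle threshold p ~ 1/n).


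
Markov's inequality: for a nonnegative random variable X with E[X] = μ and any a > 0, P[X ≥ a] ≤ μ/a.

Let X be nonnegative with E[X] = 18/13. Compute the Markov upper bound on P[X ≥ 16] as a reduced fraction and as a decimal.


μ = E[X] = 18/13, a = 16.
Markov: P[X ≥ 16] ≤ μ/a = (18/13)/16 = 9/104.
Numerically: ≈ 0.086538.
(Since a = 16 > μ = 1.384615, the bound 9/104 is < 1 and informative.)

P[X ≥ 16] ≤ 9/104 ≈ 0.086538.


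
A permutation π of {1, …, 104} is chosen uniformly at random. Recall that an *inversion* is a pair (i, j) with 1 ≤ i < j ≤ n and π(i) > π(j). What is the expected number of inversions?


Write X = Σ X_I over the C(104, 2) = 5356 pairs i < j, with X_I the indicator of one inversion.
There are 5356 indicators.
For each fixed pair i < j, the values π(i) and π(j) are two distinct elements of {1, …, 104} in uniformly random order; by symmetry P[π(i) > π(j)] = 1/2.
By linearity: E[X] = 5356 · (1/2) = C(104, 2) · (1/2) = 5356/2 = 2678 ≈ 2678.00000.

E[X] = 2678 = 2678.00000.


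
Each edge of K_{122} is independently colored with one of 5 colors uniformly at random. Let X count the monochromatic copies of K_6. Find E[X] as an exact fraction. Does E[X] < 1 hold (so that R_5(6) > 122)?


E[X] = C(122, 6) · 5^{1 − 15} = 4042116078 · 5^{−14} = 4042116078/6103515625.
As a reduced fraction: E[X] = 4042116078/6103515625 ≈ 0.66226.
Is E[X] < 1? YES.
Since E[X] < 1, there exists a 5-coloring of K_{122} with no monochromatic K_6; hence R_5(6) > 122.

E[X] = 4042116078/6103515625 ≈ 0.66226; E[X] < 1, so R_5(6) > 122.


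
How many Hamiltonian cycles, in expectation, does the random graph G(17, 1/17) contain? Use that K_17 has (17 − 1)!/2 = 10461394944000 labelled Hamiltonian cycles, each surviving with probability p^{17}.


K_17 has (17 − 1)!/2 = 10461394944000 labelled Hamiltonian cycles.
For each such Hamiltonian cycle H, let X_H = 1 if all 17 edges of H are present in G. Then P[X_H = 1] = p^{17} = (1/17)^{17} = 1/827240261886336764177.
By linearity of expectation: E[X] = Σ_H E[X_H] = 10461394944000 · p^{17} = 10461394944000 · 1/827240261886336764177 = 10461394944000/827240261886336764177.
Numerically: E[X] ≈ 1.26461e-08.

E[X] = 10461394944000 · (1/17)^{17} = 10461394944000/827240261886336764177 ≈ 1.26461e-08.


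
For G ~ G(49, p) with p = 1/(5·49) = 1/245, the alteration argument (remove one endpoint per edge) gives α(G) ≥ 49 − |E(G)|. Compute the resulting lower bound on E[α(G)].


E[|E(G)|] = C(49, 2)·p = 1176 · (1/245) = 24/5.
E[α(G)] ≥ n − E[|E(G)|] = 49 − 24/5 = 221/5.
Numerically: ≈ 44.20000.
(This is only a lower bound; the true E[α(G)] may be larger.)

E[α(G)] ≥ 221/5 ≈ 44.20000.


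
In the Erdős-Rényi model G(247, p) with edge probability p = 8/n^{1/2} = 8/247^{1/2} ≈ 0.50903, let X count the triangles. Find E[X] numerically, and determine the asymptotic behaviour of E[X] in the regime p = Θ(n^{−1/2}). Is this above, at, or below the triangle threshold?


Number of potential triangles: C(247, 3) = 2481115.
Each occurs with probability p³ ≈ (0.50903)³ ≈ 1.3189385e-01.
By linearity: E[X] = C(247, 3)·p³ ≈ 2481115 · 1.3189385e-01 ≈ 327243.79874.
Since α = 1/2 < 1, p = c/n^{1/2} ≫ 1/n is above the triangle threshold p ~ 1/n. Asymptotically E[X] ~ (c³/6)·n^{3(1−α)} = (8³/6)·n^{1.5} → ∞; triangles are abundant w.h.p.

E[X] ≈ 327243.79874; in regime p = Θ(1/n^{1/2}) E[X] diverges (above the triangle threshold p ~ 1/n).


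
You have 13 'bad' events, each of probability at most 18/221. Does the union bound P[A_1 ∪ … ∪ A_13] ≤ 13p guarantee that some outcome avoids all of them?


Union bound: P[∪_{i=1}^{13} A_i] ≤ Σ_i P[A_i] ≤ 13·p = 13·(18/221) = 18/17.
Numerically: 18/17 ≈ 1.0588.
Is 18/17 < 1? NO.
Since the bound 18/17 is ≥ 1, the union bound is uninformative here; it does NOT by itself certify existence.

13·p = 18/17 ≈ 1.0588; existence NOT certified by the union bound.


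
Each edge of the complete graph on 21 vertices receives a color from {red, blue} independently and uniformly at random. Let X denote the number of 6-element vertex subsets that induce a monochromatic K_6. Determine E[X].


Let X = Σ_S X_S over the C(21, 6) = 54264 subsets S of size 6, where X_S = 1 if the K_6 on S is monochromatic.
For a fixed S, the K_6 on S has C(6, 2) = 15 edges. P[all 15 edges red] = (1/2)^15, and likewise for blue, so P[monochromatic] = 2·(1/2)^15 = 2^{1 − 15} = 1/16384.
Summing: E[X] = C(21, 6) · 2^{1 − 15} = 54264 · 1/16384 = 6783/2048.
Numerically: E[X] ≈ 3.3120.

E[X] = C(21,6)·2^(1−C(6,2)) = 6783/2048 ≈ 3.3120.


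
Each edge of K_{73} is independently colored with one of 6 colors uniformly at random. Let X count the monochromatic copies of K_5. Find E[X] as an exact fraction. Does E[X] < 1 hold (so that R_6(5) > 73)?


E[X] = C(73, 5) · 6^{1 − 10} = 15020334 · 6^{−9} = 15020334/10077696.
As a reduced fraction: E[X] = 834463/559872 ≈ 1.4904532.
Is E[X] < 1? NO.
Since E[X] ≥ 1, the first-moment bound is inconclusive at n = 73; it does NOT by itself certify R_6(5) > 73.

E[X] = 834463/559872 ≈ 1.4904532; E[X] ≥ 1; first-moment method inconclusive here.


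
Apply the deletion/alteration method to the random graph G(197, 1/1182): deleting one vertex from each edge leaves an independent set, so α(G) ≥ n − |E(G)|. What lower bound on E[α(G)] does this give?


E[|E(G)|] = C(197, 2)·p = 19306 · (1/1182) = 49/3.
E[α(G)] ≥ n − E[|E(G)|] = 197 − 49/3 = 542/3.
Numerically: ≈ 180.667.
(This is only a lower bound; the true E[α(G)] may be larger.)

E[α(G)] ≥ 542/3 ≈ 180.667.


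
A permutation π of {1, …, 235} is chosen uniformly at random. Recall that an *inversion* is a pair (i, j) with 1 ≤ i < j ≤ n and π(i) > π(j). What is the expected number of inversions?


Write X = Σ X_I over the C(235, 2) = 27495 pairs i < j, with X_I the indicator of one inversion.
There are 27495 indicators.
For each fixed pair i < j, the values π(i) and π(j) are two distinct elements of {1, …, 235} in uniformly random order; by symmetry P[π(i) > π(j)] = 1/2.
By linearity: E[X] = 27495 · (1/2) = C(235, 2) · (1/2) = 27495/2 = 27495/2 ≈ 13747.500000.

E[X] = 27495/2 = 13747.500000.


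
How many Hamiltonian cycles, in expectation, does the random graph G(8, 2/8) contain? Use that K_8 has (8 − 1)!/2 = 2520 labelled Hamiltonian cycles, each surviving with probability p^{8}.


K_8 has (8 − 1)!/2 = 2520 labelled Hamiltonian cycles.
For each such Hamiltonian cycle H, let X_H = 1 if all 8 edges of H are present in G. Then P[X_H = 1] = p^{8} = (1/4)^{8} = 1/65536.
By linearity: E[X] = Σ_H E[X_H] = 2520 · p^{8} = 2520 · 1/65536 = 315/8192.
Numerically: E[X] ≈ 0.0385.

E[X] = 2520 · (1/4)^{8} = 315/8192 ≈ 0.0385.


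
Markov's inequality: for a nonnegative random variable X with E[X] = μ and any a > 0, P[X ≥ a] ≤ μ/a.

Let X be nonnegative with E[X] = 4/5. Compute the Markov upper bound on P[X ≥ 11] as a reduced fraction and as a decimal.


μ = E[X] = 4/5, a = 11.
Markov: P[X ≥ 11] ≤ μ/a = (4/5)/11 = 4/55.
Numerically: ≈ 0.072727.
(Since a = 11 > μ = 0.800000, the bound 4/55 is < 1 and informative.)

P[X ≥ 11] ≤ 4/55 ≈ 0.072727.


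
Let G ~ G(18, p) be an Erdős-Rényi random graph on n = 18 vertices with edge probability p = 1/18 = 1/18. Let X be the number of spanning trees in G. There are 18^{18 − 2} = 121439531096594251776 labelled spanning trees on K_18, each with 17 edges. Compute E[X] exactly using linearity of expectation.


K_18 has 18^{18 − 2} = 121439531096594251776 labelled spanning trees.
For each such spanning tree H, let X_H = 1 if all 17 edges of H are present in G. Then P[X_H = 1] = p^{17} = (1/18)^{17} = 1/2185911559738696531968.
By linearity of expectation: E[X] = Σ_H E[X_H] = 121439531096594251776 · p^{17} = 121439531096594251776 · 1/2185911559738696531968 = 1/18.
Numerically: E[X] ≈ 0.0556.

E[X] = 121439531096594251776 · (1/18)^{17} = 1/18 ≈ 0.0556.


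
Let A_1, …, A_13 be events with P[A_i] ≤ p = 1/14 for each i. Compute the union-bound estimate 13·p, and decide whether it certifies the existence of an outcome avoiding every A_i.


Union bound: P[∪_{i=1}^{13} A_i] ≤ Σ_i P[A_i] ≤ 13·p = 13·(1/14) = 13/14.
Numerically: 13/14 ≈ 0.928571.
Is 13/14 < 1? YES.
Since P[∪ A_i] ≤ 13/14 < 1, the complement has P[∩ A_i^c] ≥ 1 − 13/14 = 1/14 > 0, so some outcome avoids every A_i.

13·p = 13/14 ≈ 0.928571; existence CERTIFIED by the union bound.


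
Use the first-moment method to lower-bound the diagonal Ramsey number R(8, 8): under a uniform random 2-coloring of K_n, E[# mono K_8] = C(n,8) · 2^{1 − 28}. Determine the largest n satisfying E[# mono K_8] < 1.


We need C(n, 8) · 2^{1 − 28} < 1, i.e. C(n, 8) < 2^{28 − 1} = 134217728.
Check values of n near the boundary:
  n = 40: C(40, 8) = 76904685; 76904685 < 134217728? YES
  n = 41: C(41, 8) = 95548245; 95548245 < 134217728? YES
  n = 42: C(42, 8) = 118030185; 118030185 < 134217728? YES
  n = 43: C(43, 8) = 145008513; 145008513 < 134217728? NO
The largest n with C(n, 8) < 134217728 is n = 42 (where E[X] = 118030185/134217728 ≈ 0.879). Hence R(8, 8) > 42, i.e. R(8, 8) ≥ 43.

Largest n = 42; hence R(8, 8) > 42.


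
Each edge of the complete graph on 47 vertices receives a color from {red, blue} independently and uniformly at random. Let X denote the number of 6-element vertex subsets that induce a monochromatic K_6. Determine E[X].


Let X = Σ_S X_S over the C(47, 6) = 10737573 subsets S of size 6, where X_S = 1 if the K_6 on S is monochromatic.
For a fixed S, the K_6 on S has C(6, 2) = 15 edges. P[all 15 edges red] = (1/2)^15, and likewise for blue, so P[monochromatic] = 2·(1/2)^15 = 2^{1 − 15} = 1/16384.
By linearity of expectation: E[X] = C(47, 6) · 2^{1 − 15} = 10737573 · 1/16384 = 10737573/16384.
Numerically: E[X] ≈ 655.36945.

E[X] = C(47,6)·2^(1−C(6,2)) = 10737573/16384 ≈ 655.36945.


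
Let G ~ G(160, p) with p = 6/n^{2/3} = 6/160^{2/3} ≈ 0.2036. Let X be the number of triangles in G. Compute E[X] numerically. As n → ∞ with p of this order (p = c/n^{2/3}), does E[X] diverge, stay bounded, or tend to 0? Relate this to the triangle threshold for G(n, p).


Number of potential triangles: C(160, 3) = 669920.
Each occurs with probability p³ ≈ (0.2036)³ ≈ 8.437500e-03.
By linearity: E[X] = C(160, 3)·p³ ≈ 669920 · 8.437500e-03 ≈ 5652.4500.
Since α = 2/3 < 1, p = c/n^{2/3} ≫ 1/n is above the triangle threshold p ~ 1/n. Asymptotically E[X] ~ (c³/6)·n^{3(1−α)} = (6³/6)·n^{1} → ∞; triangles are abundant w.h.p.

E[X] ≈ 5652.4500; in regime p = Θ(1/n^{2/3}) E[X] diverges (above the triangle threshold p ~ 1/n).


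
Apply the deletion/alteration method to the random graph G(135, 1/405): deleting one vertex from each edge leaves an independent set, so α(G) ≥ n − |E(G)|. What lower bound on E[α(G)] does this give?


E[|E(G)|] = C(135, 2)·p = 9045 · (1/405) = 67/3.
E[α(G)] ≥ n − E[|E(G)|] = 135 − 67/3 = 338/3.
Numerically: ≈ 112.667.
(This is only a lower bound; the true E[α(G)] may be larger.)

E[α(G)] ≥ 338/3 ≈ 112.667.


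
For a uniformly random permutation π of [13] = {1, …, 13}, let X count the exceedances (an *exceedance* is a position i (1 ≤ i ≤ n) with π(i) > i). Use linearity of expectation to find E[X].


Write X = Σ_{i=1}^{13} X_i, where X_i = 1_{π(i) > i}.
For each fixed i, π(i) is uniform over {1, …, 13} (marginal of a uniform permutation), so P[π(i) > i] = (n − i)/n. Summing: Σ_{i=1}^{13} (n − i)/n = (0 + 1 + … + 12)/13 = 13(13 − 1)/(2·13) = (13 − 1)/2.
Hence E[X] = Σ_{i=1}^{13} (13 − i)/13 = 6 ≈ 6.000.

E[X] = 6 = 6.000.


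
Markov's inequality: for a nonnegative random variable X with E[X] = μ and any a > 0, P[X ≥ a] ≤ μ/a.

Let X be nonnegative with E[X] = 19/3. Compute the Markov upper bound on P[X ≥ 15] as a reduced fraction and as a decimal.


μ = E[X] = 19/3, a = 15.
Markov: P[X ≥ 15] ≤ μ/a = (19/3)/15 = 19/45.
Numerically: ≈ 0.422222.
(Since a = 15 > μ = 6.333333, the bound 19/45 is < 1 and informative.)

P[X ≥ 15] ≤ 19/45 ≈ 0.422222.


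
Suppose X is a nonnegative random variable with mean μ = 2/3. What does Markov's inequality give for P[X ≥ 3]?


μ = E[X] = 2/3, a = 3.
Markov: P[X ≥ 3] ≤ μ/a = (2/3)/3 = 2/9.
Numerically: ≈ 0.222222.
(Since a = 3 > μ = 0.666667, the bound 2/9 is < 1 and informative.)

P[X ≥ 3] ≤ 2/9 ≈ 0.222222.


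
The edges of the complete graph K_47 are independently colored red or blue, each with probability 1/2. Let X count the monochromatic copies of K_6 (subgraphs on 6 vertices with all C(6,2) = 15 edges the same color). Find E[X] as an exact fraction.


Let X = Σ_S X_S over the C(47, 6) = 10737573 subsets S of size 6, where X_S = 1 if the K_6 on S is monochromatic.
For a fixed S, the K_6 on S has C(6, 2) = 15 edges. P[all 15 edges red] = (1/2)^15, and likewise for blue, so P[monochromatic] = 2·(1/2)^15 = 2^{1 − 15} = 1/16384.
Summing: E[X] = C(47, 6) · 2^{1 − 15} = 10737573 · 1/16384 = 10737573/16384.
Numerically: E[X] ≈ 655.369446.

E[X] = C(47,6)·2^(1−C(6,2)) = 10737573/16384 ≈ 655.369446.


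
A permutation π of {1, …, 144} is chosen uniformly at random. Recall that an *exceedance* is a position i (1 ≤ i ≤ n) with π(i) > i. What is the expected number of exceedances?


Write X = Σ_{i=1}^{144} X_i, where X_i = 1_{π(i) > i}.
For each fixed i, π(i) is uniform over {1, …, 144} (marginal of a uniform permutation), so P[π(i) > i] = (n − i)/n. Summing: Σ_{i=1}^{144} (n − i)/n = (0 + 1 + … + 143)/144 = 144(144 − 1)/(2·144) = (144 − 1)/2.
Hence E[X] = Σ_{i=1}^{144} (144 − i)/144 = 143/2 ≈ 71.5000.

E[X] = 143/2 = 71.5000.


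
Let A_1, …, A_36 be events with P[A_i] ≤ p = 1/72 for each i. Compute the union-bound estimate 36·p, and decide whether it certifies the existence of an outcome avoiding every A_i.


Union bound: P[∪_{i=1}^{36} A_i] ≤ Σ_i P[A_i] ≤ 36·p = 36·(1/72) = 1/2.
Numerically: 1/2 ≈ 0.500000.
Is 1/2 < 1? YES.
Since P[∪ A_i] ≤ 1/2 < 1, the complement has P[∩ A_i^c] ≥ 1 − 1/2 = 1/2 > 0, so some outcome avoids every A_i.

36·p = 1/2 ≈ 0.500000; existence CERTIFIED by the union bound.


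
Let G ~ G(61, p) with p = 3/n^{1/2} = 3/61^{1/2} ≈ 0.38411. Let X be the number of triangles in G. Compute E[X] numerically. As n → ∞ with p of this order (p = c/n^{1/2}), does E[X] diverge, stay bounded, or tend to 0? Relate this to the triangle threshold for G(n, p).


Number of potential triangles: C(61, 3) = 35990.
Each occurs with probability p³ ≈ (0.38411)³ ≈ 5.6672062e-02.
By linearity: E[X] = C(61, 3)·p³ ≈ 35990 · 5.6672062e-02 ≈ 2039.62750.
Since α = 1/2 < 1, p = c/n^{1/2} ≫ 1/n is above the triangle threshold p ~ 1/n. Asymptotically E[X] ~ (c³/6)·n^{3(1−α)} = (3³/6)·n^{1.5} → ∞; triangles are abundant w.h.p.

E[X] ≈ 2039.62750; in regime p = Θ(1/n^{1/2}) E[X] diverges (above the triangle threshold p ~ 1/n).


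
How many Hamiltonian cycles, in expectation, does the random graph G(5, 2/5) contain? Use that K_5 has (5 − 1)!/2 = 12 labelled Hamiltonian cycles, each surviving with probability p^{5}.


K_5 has (5 − 1)!/2 = 12 labelled Hamiltonian cycles.
For each such Hamiltonian cycle H, let X_H = 1 if all 5 edges of H are present in G. Then P[X_H = 1] = p^{5} = (2/5)^{5} = 32/3125.
Summing the indicators: E[X] = Σ_H E[X_H] = 12 · p^{5} = 12 · 32/3125 = 384/3125.
Numerically: E[X] ≈ 0.1229.

E[X] = 12 · (2/5)^{5} = 384/3125 ≈ 0.1229.


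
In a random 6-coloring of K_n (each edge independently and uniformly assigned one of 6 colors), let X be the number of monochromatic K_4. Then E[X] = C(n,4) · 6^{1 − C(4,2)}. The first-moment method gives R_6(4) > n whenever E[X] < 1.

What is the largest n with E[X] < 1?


We need C(n, 4) · 6^{1 − 6} < 1, i.e. C(n, 4) < 6^{6 − 1} = 7776.
Check values of n near the boundary:
  n = 19: C(19, 4) = 3876; 3876 < 7776? YES
  n = 20: C(20, 4) = 4845; 4845 < 7776? YES
  n = 21: C(21, 4) = 5985; 5985 < 7776? YES
  n = 22: C(22, 4) = 7315; 7315 < 7776? YES
  n = 23: C(23, 4) = 8855; 8855 < 7776? NO
The largest n with C(n, 4) < 7776 is n = 22 (where E[X] = 7315/7776 ≈ 0.94072). Hence R_6(4) > 22, i.e. R_6(4) ≥ 23.

Largest n = 22; hence R_6(4) > 22.


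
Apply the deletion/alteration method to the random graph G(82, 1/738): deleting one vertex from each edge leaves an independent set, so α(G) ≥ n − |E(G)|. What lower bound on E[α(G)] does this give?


E[|E(G)|] = C(82, 2)·p = 3321 · (1/738) = 9/2.
E[α(G)] ≥ n − E[|E(G)|] = 82 − 9/2 = 155/2.
Numerically: ≈ 77.50000.
(This is only a lower bound; the true E[α(G)] may be larger.)

E[α(G)] ≥ 155/2 ≈ 77.50000.


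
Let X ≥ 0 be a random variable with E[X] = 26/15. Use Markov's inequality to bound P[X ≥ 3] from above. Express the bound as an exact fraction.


μ = E[X] = 26/15, a = 3.
Markov: P[X ≥ 3] ≤ μ/a = (26/15)/3 = 26/45.
Numerically: ≈ 0.577778.
(Since a = 3 > μ = 1.733333, the bound 26/45 is < 1 and informative.)

P[X ≥ 3] ≤ 26/45 ≈ 0.577778.


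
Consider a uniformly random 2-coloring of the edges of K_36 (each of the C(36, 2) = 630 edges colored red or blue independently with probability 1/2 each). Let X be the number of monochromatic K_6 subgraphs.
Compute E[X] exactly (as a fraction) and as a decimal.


Let X = Σ_S X_S over the C(36, 6) = 1947792 subsets S of size 6, where X_S = 1 if the K_6 on S is monochromatic.
For a fixed S, the K_6 on S has C(6, 2) = 15 edges. P[all 15 edges red] = (1/2)^15, and likewise for blue, so P[monochromatic] = 2·(1/2)^15 = 2^{1 − 15} = 1/16384.
By linearity: E[X] = C(36, 6) · 2^{1 − 15} = 1947792 · 1/16384 = 121737/1024.
Numerically: E[X] ≈ 118.88379.

E[X] = C(36,6)·2^(1−C(6,2)) = 121737/1024 ≈ 118.88379.


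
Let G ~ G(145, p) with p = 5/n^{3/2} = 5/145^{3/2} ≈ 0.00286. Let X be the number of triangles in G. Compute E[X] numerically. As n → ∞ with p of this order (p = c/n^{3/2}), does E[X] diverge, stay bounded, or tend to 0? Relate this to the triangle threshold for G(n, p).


Number of potential triangles: C(145, 3) = 497640.
Each occurs with probability p³ ≈ (0.00286)³ ≈ 2.34830e-08.
By linearity: E[X] = C(145, 3)·p³ ≈ 497640 · 2.34830e-08 ≈ 0.012.
Since α = 3/2 > 1, p = c/n^{3/2} = o(1/n) is below the triangle threshold p ~ 1/n. Asymptotically E[X] ~ (c³/6)·n^{3(1−α)} = (5³/6)·n^{-1.5} → 0, so by Markov's inequality G has no triangles w.h.p.

E[X] ≈ 0.012; in regime p = Θ(1/n^{3/2}) E[X] tends to 0 (below the triangle threshold p ~ 1/n).


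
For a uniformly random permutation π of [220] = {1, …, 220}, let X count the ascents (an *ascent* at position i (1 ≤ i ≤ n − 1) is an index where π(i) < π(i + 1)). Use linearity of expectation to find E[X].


Write X = Σ X_I over i = 1, …, 219, with X_I the indicator of one ascent.
There are 219 indicators.
For each fixed i, the pair (π(i), π(i+1)) is a uniformly random ordered pair of distinct values from {1, …, 220}; by symmetry P[π(i) < π(i+1)] = 1/2.
By linearity: E[X] = 219 · (1/2) = (220 − 1) · (1/2) = 219/2 ≈ 109.500000.

E[X] = 219/2 = 109.500000.


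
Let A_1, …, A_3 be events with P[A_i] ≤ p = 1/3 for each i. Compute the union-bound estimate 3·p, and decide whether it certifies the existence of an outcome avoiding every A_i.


Union bound: P[∪_{i=1}^{3} A_i] ≤ Σ_i P[A_i] ≤ 3·p = 3·(1/3) = 1.
Numerically: 1 ≈ 1.0000000.
Is 1 < 1? NO.
Since the bound 1 is ≥ 1, the union bound is uninformative here; it does NOT by itself certify existence.

3·p = 1 ≈ 1.0000000; existence NOT certified by the union bound.


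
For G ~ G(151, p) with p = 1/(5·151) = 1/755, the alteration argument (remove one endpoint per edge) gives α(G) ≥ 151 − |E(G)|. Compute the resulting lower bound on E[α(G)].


E[|E(G)|] = C(151, 2)·p = 11325 · (1/755) = 15.
E[α(G)] ≥ n − E[|E(G)|] = 151 − 15 = 136.
Numerically: ≈ 136.00000.
(This is only a lower bound; the true E[α(G)] may be larger.)

E[α(G)] ≥ 136 ≈ 136.00000.


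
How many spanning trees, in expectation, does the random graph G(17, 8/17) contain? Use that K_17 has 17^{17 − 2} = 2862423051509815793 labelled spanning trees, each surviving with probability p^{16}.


K_17 has 17^{17 − 2} = 2862423051509815793 labelled spanning trees.
For each such spanning tree H, let X_H = 1 if all 16 edges of H are present in G. Then P[X_H = 1] = p^{16} = (8/17)^{16} = 281474976710656/48661191875666868481.
By linearity: E[X] = Σ_H E[X_H] = 2862423051509815793 · p^{16} = 2862423051509815793 · 281474976710656/48661191875666868481 = 281474976710656/17.
Numerically: E[X] ≈ 1.66e+13.

E[X] = 2862423051509815793 · (8/17)^{16} = 281474976710656/17 ≈ 1.66e+13.


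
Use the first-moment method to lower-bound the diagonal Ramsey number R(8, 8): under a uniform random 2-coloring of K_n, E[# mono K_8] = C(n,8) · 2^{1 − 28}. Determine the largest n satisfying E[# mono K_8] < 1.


We need C(n, 8) · 2^{1 − 28} < 1, i.e. C(n, 8) < 2^{28 − 1} = 134217728.
Check values of n near the boundary:
  n = 37: C(37, 8) = 38608020; 38608020 < 134217728? YES
  n = 38: C(38, 8) = 48903492; 48903492 < 134217728? YES
  n = 39: C(39, 8) = 61523748; 61523748 < 134217728? YES
  n = 40: C(40, 8) = 76904685; 76904685 < 134217728? YES
  n = 41: C(41, 8) = 95548245; 95548245 < 134217728? YES
  n = 42: C(42, 8) = 118030185; 118030185 < 134217728? YES
  n = 43: C(43, 8) = 145008513; 145008513 < 134217728? NO
  n = 44: C(44, 8) = 177232627; 177232627 < 134217728? NO
  n = 45: C(45, 8) = 215553195; 215553195 < 134217728? NO
The largest n with C(n, 8) < 134217728 is n = 42 (where E[X] = 118030185/134217728 ≈ 0.879). Hence R(8, 8) > 42, i.e. R(8, 8) ≥ 43.

Largest n = 42; hence R(8, 8) > 42.


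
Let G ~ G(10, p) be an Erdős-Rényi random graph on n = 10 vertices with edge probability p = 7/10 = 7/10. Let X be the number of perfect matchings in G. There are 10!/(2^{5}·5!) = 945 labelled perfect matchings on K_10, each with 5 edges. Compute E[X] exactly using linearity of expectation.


K_10 has 10!/(2^{5}·5!) = 945 labelled perfect matchings.
For each such perfect matching H, let X_H = 1 if all 5 edges of H are present in G. Then P[X_H = 1] = p^{5} = (7/10)^{5} = 16807/100000.
By linearity: E[X] = Σ_H E[X_H] = 945 · p^{5} = 945 · 16807/100000 = 3176523/20000.
Numerically: E[X] ≈ 158.826.

E[X] = 945 · (7/10)^{5} = 3176523/20000 ≈ 158.826.


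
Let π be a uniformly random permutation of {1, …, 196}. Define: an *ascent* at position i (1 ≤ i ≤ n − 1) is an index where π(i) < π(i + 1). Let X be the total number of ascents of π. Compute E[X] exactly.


Write X = Σ X_I over i = 1, …, 195, with X_I the indicator of one ascent.
There are 195 indicators.
For each fixed i, the pair (π(i), π(i+1)) is a uniformly random ordered pair of distinct values from {1, …, 196}; by symmetry P[π(i) < π(i+1)] = 1/2.
By linearity: E[X] = 195 · (1/2) = (196 − 1) · (1/2) = 195/2 ≈ 97.500000.

E[X] = 195/2 = 97.500000.


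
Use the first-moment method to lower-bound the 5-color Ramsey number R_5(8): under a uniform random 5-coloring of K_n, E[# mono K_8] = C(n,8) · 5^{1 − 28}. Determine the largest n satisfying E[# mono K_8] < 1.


We need C(n, 8) · 5^{1 − 28} < 1, i.e. C(n, 8) < 5^{28 − 1} = 7450580596923828125.
Check values of n near the boundary:
  n = 860: C(860, 8) = 7182671140665308145; 7182671140665308145 < 7450580596923828125? YES
  n = 861: C(861, 8) = 7250034996615275865; 7250034996615275865 < 7450580596923828125? YES
  n = 862: C(862, 8) = 7317951015318931845; 7317951015318931845 < 7450580596923828125? YES
  n = 863: C(863, 8) = 7386423071602617757; 7386423071602617757 < 7450580596923828125? YES
  n = 864: C(864, 8) = 7455455062926006708; 7455455062926006708 < 7450580596923828125? NO
  n = 865: C(865, 8) = 7525050909487743060; 7525050909487743060 < 7450580596923828125? NO
  n = 866: C(866, 8) = 7595214554331451620; 7595214554331451620 < 7450580596923828125? NO
The largest n with C(n, 8) < 7450580596923828125 is n = 863 (where E[X] = 7386423071602617757/7450580596923828125 ≈ 0.9914). Hence R_5(8) > 863, i.e. R_5(8) ≥ 864.

Largest n = 863; hence R_5(8) > 863.


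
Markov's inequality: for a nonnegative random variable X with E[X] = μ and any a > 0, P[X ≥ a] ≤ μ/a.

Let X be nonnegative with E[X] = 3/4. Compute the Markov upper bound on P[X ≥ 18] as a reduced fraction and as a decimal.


μ = E[X] = 3/4, a = 18.
Markov: P[X ≥ 18] ≤ μ/a = (3/4)/18 = 1/24.
Numerically: ≈ 0.041667.
(Since a = 18 > μ = 0.750000, the bound 1/24 is < 1 and informative.)

P[X ≥ 18] ≤ 1/24 ≈ 0.041667.


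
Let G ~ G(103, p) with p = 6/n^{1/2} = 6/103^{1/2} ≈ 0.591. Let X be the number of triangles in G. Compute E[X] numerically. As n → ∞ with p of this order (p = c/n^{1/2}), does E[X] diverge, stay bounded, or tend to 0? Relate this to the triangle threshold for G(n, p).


Number of potential triangles: C(103, 3) = 176851.
Each occurs with probability p³ ≈ (0.591)³ ≈ 2.06632e-01.
By linearity: E[X] = C(103, 3)·p³ ≈ 176851 · 2.06632e-01 ≈ 36543.104.
Since α = 1/2 < 1, p = c/n^{1/2} ≫ 1/n is above the triangle threshold p ~ 1/n. Asymptotically E[X] ~ (c³/6)·n^{3(1−α)} = (6³/6)·n^{1.5} → ∞; triangles are abundant w.h.p.

E[X] ≈ 36543.104; in regime p = Θ(1/n^{1/2}) E[X] diverges (above the triangle threshold p ~ 1/n).


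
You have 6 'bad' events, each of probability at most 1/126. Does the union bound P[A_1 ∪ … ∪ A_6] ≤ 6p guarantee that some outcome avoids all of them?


Union bound: P[∪_{i=1}^{6} A_i] ≤ Σ_i P[A_i] ≤ 6·p = 6·(1/126) = 1/21.
Numerically: 1/21 ≈ 0.048.
Is 1/21 < 1? YES.
Since P[∪ A_i] ≤ 1/21 < 1, the complement has P[∩ A_i^c] ≥ 1 − 1/21 = 20/21 > 0, so some outcome avoids every A_i.

6·p = 1/21 ≈ 0.048; existence CERTIFIED by the union bound.


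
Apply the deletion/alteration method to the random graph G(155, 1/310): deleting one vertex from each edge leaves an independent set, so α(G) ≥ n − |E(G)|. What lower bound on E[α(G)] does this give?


E[|E(G)|] = C(155, 2)·p = 11935 · (1/310) = 77/2.
E[α(G)] ≥ n − E[|E(G)|] = 155 − 77/2 = 233/2.
Numerically: ≈ 116.5000.
(This is only a lower bound; the true E[α(G)] may be larger.)

E[α(G)] ≥ 233/2 ≈ 116.5000.


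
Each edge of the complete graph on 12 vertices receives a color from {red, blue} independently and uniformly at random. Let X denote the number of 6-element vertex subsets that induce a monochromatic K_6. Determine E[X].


Let X = Σ_S X_S over the C(12, 6) = 924 subsets S of size 6, where X_S = 1 if the K_6 on S is monochromatic.
For a fixed S, the K_6 on S has C(6, 2) = 15 edges. P[all 15 edges red] = (1/2)^15, and likewise for blue, so P[monochromatic] = 2·(1/2)^15 = 2^{1 − 15} = 1/16384.
By linearity of expectation: E[X] = C(12, 6) · 2^{1 − 15} = 924 · 1/16384 = 231/4096.
Numerically: E[X] ≈ 0.05640.

E[X] = C(12,6)·2^(1−C(6,2)) = 231/4096 ≈ 0.05640.


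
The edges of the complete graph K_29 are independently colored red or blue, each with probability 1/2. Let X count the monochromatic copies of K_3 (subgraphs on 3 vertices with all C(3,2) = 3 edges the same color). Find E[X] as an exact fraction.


Let X = Σ_S X_S over the C(29, 3) = 3654 subsets S of size 3, where X_S = 1 if the K_3 on S is monochromatic.
For a fixed S, the K_3 on S has C(3, 2) = 3 edges. P[all 3 edges red] = (1/2)^3, and likewise for blue, so P[monochromatic] = 2·(1/2)^3 = 2^{1 − 3} = 1/4.
Summing: E[X] = C(29, 3) · 2^{1 − 3} = 3654 · 1/4 = 1827/2.
Numerically: E[X] ≈ 913.500000.

E[X] = C(29,3)·2^(1−C(3,2)) = 1827/2 ≈ 913.500000.


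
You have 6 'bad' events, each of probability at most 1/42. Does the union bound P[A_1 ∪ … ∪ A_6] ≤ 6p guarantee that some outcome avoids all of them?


Union bound: P[∪_{i=1}^{6} A_i] ≤ Σ_i P[A_i] ≤ 6·p = 6·(1/42) = 1/7.
Numerically: 1/7 ≈ 0.143.
Is 1/7 < 1? YES.
Since P[∪ A_i] ≤ 1/7 < 1, the complement has P[∩ A_i^c] ≥ 1 − 1/7 = 6/7 > 0, so some outcome avoids every A_i.

6·p = 1/7 ≈ 0.143; existence CERTIFIED by the union bound.
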